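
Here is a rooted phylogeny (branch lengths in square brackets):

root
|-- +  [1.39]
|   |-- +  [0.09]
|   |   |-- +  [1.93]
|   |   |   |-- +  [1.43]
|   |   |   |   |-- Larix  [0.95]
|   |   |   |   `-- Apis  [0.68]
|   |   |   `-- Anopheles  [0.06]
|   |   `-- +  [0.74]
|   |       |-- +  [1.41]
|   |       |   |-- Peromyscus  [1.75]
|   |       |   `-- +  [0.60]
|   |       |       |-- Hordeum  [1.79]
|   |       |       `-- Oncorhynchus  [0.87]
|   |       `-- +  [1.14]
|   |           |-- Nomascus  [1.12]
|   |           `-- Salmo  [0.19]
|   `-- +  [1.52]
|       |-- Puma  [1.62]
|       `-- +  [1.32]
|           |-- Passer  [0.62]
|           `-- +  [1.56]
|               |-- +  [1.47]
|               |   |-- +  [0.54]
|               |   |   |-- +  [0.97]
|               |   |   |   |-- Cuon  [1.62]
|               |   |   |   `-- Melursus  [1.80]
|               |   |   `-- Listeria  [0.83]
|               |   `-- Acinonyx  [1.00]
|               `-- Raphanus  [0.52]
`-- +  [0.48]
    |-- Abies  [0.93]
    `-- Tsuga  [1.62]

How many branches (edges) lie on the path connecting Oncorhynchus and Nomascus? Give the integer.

The MRCA of Oncorhynchus and Nomascus is the node subtending ((Peromyscus,(Hordeum,Oncorhynchus)),(Nomascus,Salmo)).
From Oncorhynchus up to that node: 3 branches. From Nomascus up to the same node: 2 branches. Total: 3 + 2 = 5.

5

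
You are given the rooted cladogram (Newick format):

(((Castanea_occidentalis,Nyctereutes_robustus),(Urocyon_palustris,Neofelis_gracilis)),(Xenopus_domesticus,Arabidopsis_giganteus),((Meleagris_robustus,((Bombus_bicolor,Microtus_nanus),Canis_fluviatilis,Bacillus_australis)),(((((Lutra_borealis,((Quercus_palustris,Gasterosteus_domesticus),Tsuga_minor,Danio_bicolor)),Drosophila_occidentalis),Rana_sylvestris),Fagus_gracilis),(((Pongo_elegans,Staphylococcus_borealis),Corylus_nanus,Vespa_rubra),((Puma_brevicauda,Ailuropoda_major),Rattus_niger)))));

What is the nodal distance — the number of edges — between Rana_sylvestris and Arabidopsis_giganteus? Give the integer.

7

The MRCA of Rana_sylvestris and Arabidopsis_giganteus is the root of the tree.
From Rana_sylvestris up to that node: 5 branches. From Arabidopsis_giganteus up to the same node: 2 branches. Total: 5 + 2 = 7.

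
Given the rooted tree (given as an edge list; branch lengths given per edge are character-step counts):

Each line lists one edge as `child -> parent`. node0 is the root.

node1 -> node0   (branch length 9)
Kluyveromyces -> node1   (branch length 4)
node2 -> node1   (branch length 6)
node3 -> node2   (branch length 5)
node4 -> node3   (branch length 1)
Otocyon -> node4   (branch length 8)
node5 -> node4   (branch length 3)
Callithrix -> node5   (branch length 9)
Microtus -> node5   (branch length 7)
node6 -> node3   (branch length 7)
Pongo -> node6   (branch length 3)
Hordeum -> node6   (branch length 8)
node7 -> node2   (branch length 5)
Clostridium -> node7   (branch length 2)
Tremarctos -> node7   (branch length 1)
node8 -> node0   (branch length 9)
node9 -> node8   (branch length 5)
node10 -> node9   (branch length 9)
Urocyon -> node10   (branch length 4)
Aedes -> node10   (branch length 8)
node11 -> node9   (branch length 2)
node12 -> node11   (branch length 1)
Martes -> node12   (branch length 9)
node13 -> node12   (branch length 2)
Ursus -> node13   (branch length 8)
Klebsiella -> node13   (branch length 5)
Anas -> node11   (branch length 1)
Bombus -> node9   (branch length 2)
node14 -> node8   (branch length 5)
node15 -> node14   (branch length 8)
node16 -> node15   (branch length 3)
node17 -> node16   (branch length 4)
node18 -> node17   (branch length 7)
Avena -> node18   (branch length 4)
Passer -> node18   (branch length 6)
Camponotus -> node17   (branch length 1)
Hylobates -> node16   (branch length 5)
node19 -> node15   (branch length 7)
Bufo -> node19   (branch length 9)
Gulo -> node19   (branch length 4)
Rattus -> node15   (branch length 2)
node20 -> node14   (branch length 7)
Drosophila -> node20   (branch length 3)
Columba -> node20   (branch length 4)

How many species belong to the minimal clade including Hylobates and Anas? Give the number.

The MRCA of Hylobates and Anas is the node subtending (((Urocyon,Aedes),((Martes,(Ursus,Klebsiella)),Anas),Bombus),(((((Avena,Passer),Camponotus),Hylobates),(Bufo,Gulo),Rattus),(Drosophila,Columba))).
That clade contains 16 terminal taxa: Aedes, Anas, Avena, Bombus, Bufo, Camponotus, Columba, Drosophila, Gulo, Hylobates, Klebsiella, Martes, Passer, Rattus, Urocyon, Ursus.

16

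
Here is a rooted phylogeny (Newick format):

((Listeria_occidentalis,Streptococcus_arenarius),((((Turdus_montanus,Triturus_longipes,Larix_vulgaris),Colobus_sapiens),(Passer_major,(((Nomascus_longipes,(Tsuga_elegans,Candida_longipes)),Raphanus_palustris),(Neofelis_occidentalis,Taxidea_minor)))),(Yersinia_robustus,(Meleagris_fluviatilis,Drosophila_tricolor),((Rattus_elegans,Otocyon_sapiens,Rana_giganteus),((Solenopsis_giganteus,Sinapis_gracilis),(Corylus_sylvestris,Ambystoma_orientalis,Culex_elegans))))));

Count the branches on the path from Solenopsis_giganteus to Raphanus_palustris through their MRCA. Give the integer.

The MRCA of Solenopsis_giganteus and Raphanus_palustris is the node subtending ((((Turdus_montanus,Triturus_longipes,Larix_vulgaris),Colobus_sapiens),(Passer_major,(((Nomascus_longipes,(Tsuga_elegans,Candida_longipes)),Raphanus_palustris),(Neofelis_occidentalis,Taxidea_minor)))),(Yersinia_robustus,(Meleagris_fluviatilis,Drosophila_tricolor),((Rattus_elegans,Otocyon_sapiens,Rana_giganteus),((Solenopsis_giganteus,Sinapis_gracilis),(Corylus_sylvestris,Ambystoma_orientalis,Culex_elegans))))).
From Solenopsis_giganteus up to that node: 5 branches. From Raphanus_palustris up to the same node: 5 branches. Total: 5 + 5 = 10.

10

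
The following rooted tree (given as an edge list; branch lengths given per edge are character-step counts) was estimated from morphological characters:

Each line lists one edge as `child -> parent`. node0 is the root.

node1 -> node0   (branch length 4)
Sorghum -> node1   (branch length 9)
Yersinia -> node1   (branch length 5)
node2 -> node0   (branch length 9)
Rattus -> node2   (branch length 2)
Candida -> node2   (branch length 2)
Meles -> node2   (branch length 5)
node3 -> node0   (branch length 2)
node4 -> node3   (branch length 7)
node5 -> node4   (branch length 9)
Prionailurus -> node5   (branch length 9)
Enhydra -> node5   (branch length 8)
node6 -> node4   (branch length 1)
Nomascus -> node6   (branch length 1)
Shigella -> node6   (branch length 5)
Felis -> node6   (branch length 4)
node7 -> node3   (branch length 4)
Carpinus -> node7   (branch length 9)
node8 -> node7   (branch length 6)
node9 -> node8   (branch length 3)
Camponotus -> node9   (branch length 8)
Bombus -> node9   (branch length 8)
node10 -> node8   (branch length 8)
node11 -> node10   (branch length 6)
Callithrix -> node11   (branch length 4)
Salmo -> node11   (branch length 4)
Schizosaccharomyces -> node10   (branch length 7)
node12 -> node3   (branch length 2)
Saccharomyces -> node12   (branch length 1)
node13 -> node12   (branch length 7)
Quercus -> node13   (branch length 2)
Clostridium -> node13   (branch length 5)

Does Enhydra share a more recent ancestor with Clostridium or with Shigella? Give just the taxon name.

Shigella

The MRCA of Enhydra and Shigella subtends ((Prionailurus,Enhydra),(Nomascus,Shigella,Felis)) (5 taxa).
The MRCA of Enhydra and Clostridium subtends (((Prionailurus,Enhydra),(Nomascus,Shigella,Felis)),(Carpinus,((Camponotus,Bombus),((Callithrix,Salmo),Schizosaccharomyces))),(Saccharomyces,(Quercus,Clostridium))) (14 taxa).
The first is nested inside the second, so Enhydra shares a more recent common ancestor with Shigella.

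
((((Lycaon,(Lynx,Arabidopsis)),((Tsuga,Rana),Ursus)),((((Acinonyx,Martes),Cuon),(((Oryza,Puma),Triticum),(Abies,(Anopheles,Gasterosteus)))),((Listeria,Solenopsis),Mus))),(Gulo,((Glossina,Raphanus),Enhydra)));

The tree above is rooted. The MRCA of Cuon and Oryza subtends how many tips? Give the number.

The MRCA of Cuon and Oryza is the node subtending (((Acinonyx,Martes),Cuon),(((Oryza,Puma),Triticum),(Abies,(Anopheles,Gasterosteus)))).
That clade contains 9 terminal taxa: Abies, Acinonyx, Anopheles, Cuon, Gasterosteus, Martes, Oryza, Puma, Triticum.

9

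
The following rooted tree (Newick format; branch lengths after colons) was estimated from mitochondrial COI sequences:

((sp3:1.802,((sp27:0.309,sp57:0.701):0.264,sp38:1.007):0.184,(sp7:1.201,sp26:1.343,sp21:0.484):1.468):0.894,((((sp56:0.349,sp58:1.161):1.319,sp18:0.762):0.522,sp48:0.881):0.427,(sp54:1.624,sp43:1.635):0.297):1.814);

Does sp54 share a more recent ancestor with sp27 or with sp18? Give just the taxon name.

The MRCA of sp54 and sp18 subtends ((((sp56,sp58),sp18),sp48),(sp54,sp43)) (6 taxa).
The MRCA of sp54 and sp27 is the root, subtending the entire tree (13 taxa).
The first is nested inside the second, so sp54 shares a more recent common ancestor with sp18.

sp18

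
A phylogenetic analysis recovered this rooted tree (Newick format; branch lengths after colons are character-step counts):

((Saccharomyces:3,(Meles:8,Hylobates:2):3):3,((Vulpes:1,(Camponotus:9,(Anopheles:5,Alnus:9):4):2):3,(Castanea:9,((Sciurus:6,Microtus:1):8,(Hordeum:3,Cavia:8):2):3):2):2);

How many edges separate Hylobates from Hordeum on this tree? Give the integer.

8

The MRCA of Hylobates and Hordeum is the root of the tree.
From Hylobates up to that node: 3 branches. From Hordeum up to the same node: 5 branches. Total: 3 + 5 = 8.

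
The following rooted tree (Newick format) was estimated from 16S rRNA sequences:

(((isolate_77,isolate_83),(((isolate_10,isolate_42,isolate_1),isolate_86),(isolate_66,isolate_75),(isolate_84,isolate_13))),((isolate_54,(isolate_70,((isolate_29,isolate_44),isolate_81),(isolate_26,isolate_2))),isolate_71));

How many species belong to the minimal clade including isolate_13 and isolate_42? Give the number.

The MRCA of isolate_13 and isolate_42 is the node subtending (((isolate_10,isolate_42,isolate_1),isolate_86),(isolate_66,isolate_75),(isolate_84,isolate_13)).
That clade contains 8 terminal taxa: isolate_1, isolate_10, isolate_13, isolate_42, isolate_66, isolate_75, isolate_84, isolate_86.

8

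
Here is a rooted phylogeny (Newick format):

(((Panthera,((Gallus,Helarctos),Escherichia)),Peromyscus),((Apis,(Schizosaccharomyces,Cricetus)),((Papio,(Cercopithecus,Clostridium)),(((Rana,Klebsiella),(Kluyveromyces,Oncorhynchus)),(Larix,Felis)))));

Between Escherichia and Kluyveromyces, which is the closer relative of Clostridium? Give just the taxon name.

Kluyveromyces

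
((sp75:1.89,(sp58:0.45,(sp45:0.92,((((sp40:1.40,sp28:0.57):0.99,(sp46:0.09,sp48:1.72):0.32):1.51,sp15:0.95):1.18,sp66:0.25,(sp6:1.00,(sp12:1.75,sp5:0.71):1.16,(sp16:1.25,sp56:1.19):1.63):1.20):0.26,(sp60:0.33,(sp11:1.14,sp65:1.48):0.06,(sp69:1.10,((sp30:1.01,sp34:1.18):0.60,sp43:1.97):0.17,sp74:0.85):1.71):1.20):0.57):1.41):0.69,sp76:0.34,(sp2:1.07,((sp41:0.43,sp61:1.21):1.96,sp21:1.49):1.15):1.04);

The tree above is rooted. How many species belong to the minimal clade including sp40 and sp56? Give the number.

11

The MRCA of sp40 and sp56 is the node subtending ((((sp40,sp28),(sp46,sp48)),sp15),sp66,(sp6,(sp12,sp5),(sp16,sp56))).
That clade contains 11 terminal taxa: sp12, sp15, sp16, sp28, sp40, sp46, sp48, sp5, sp56, sp6, sp66.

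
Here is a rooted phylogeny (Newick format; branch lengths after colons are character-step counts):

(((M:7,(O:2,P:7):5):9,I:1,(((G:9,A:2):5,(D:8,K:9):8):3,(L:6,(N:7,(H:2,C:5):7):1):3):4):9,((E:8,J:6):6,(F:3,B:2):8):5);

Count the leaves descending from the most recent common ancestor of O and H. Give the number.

12

The MRCA of O and H is the node subtending ((M,(O,P)),I,(((G,A),(D,K)),(L,(N,(H,C))))).
That clade contains 12 terminal taxa: A, C, D, G, H, I, K, L, M, N, O, P.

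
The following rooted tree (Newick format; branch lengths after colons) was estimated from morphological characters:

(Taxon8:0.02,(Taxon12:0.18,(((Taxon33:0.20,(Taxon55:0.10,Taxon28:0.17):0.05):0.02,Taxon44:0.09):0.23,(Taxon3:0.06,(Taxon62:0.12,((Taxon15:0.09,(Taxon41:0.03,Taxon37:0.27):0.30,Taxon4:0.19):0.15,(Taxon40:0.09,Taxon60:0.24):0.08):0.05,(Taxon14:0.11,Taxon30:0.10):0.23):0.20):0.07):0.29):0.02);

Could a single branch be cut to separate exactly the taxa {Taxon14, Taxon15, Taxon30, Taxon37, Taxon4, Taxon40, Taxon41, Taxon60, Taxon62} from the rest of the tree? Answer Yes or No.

Yes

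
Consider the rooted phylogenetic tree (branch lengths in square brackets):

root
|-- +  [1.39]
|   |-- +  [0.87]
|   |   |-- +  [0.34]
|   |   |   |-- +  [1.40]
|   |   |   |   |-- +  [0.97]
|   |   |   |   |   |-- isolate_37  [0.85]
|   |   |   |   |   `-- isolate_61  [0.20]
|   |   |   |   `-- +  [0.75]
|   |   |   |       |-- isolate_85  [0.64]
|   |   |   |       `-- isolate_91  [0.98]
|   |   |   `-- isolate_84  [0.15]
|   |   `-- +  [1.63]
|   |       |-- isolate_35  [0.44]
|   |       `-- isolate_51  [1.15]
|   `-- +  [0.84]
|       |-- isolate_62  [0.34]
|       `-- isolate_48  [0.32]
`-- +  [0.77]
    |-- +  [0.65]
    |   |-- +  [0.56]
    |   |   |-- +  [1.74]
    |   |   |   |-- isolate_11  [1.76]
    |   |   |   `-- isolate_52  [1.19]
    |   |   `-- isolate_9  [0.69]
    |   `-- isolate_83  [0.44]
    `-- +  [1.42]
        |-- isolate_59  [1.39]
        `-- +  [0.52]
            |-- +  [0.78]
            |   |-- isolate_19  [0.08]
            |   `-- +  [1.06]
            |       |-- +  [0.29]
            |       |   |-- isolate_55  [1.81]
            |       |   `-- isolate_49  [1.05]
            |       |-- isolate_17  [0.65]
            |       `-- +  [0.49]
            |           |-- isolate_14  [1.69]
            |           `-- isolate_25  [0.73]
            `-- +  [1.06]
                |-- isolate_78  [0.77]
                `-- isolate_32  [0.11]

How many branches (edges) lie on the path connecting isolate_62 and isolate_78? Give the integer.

8

The MRCA of isolate_62 and isolate_78 is the root of the tree.
From isolate_62 up to that node: 3 branches. From isolate_78 up to the same node: 5 branches. Total: 3 + 5 = 8.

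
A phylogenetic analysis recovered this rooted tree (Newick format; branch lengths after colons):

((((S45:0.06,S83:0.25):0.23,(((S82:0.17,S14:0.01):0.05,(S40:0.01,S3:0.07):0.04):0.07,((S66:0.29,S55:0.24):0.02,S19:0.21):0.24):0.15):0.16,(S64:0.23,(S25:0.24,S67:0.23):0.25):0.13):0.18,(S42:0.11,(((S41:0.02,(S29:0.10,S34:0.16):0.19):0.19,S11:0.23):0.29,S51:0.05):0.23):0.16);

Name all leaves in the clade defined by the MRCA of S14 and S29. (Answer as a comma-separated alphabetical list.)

S11, S14, S19, S25, S29, S3, S34, S40, S41, S42, S45, S51, S55, S64, S66, S67, S82, S83

Tracing S14: it sits inside (S82,S14).
Tracing S29: it sits inside (S29,S34).
The smallest clade enclosing both is the whole tree (their MRCA is the root), so the answer is all 18 tips in alphabetical order.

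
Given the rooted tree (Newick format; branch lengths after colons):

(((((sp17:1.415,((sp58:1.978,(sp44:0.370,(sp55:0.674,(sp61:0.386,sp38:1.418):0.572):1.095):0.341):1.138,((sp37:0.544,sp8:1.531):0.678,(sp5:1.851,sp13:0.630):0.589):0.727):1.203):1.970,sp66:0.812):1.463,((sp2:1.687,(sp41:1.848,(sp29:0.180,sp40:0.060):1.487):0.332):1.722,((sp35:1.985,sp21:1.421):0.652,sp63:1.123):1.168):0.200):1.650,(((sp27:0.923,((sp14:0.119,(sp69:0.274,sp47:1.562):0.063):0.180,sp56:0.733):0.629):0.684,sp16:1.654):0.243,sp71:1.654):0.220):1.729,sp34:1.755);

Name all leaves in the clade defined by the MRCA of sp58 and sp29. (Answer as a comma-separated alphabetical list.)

Tracing sp58: it sits inside (sp58,(sp44,(sp55,(sp61,sp38)))).
Tracing sp29: it sits inside (sp29,sp40).
The smallest clade enclosing both is (((sp17,((sp58,(sp44,(sp55,(sp61,sp38)))),((sp37,sp8),(sp5,sp13)))),sp66),((sp2,(sp41,(sp29,sp40))),((sp35,sp21),sp63))); the answer is its 18 terminal taxa in alphabetical order.

sp13, sp17, sp2, sp21, sp29, sp35, sp37, sp38, sp40, sp41, sp44, sp5, sp55, sp58, sp61, sp63, sp66, sp8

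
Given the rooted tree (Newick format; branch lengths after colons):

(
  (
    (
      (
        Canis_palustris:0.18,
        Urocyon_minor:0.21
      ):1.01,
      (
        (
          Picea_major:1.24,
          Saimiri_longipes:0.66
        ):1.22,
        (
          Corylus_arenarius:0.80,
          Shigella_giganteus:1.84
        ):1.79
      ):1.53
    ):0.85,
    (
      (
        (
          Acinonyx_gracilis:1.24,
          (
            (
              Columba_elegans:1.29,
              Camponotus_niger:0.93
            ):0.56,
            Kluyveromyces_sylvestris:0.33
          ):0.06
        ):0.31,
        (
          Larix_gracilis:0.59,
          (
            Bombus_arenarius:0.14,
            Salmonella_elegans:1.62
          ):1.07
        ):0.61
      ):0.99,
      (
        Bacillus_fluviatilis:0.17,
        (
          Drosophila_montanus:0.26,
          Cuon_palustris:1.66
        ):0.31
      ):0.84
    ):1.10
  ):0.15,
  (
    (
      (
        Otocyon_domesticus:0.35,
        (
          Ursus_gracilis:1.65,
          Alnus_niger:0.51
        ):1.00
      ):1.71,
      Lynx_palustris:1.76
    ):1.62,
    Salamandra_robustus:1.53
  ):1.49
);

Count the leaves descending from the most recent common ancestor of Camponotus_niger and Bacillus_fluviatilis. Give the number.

10

The MRCA of Camponotus_niger and Bacillus_fluviatilis is the node subtending (((Acinonyx_gracilis,((Columba_elegans,Camponotus_niger),Kluyveromyces_sylvestris)),(Larix_gracilis,(Bombus_arenarius,Salmonella_elegans))),(Bacillus_fluviatilis,(Drosophila_montanus,Cuon_palustris))).
That clade contains 10 terminal taxa: Acinonyx_gracilis, Bacillus_fluviatilis, Bombus_arenarius, Camponotus_niger, Columba_elegans, Cuon_palustris, Drosophila_montanus, Kluyveromyces_sylvestris, Larix_gracilis, Salmonella_elegans.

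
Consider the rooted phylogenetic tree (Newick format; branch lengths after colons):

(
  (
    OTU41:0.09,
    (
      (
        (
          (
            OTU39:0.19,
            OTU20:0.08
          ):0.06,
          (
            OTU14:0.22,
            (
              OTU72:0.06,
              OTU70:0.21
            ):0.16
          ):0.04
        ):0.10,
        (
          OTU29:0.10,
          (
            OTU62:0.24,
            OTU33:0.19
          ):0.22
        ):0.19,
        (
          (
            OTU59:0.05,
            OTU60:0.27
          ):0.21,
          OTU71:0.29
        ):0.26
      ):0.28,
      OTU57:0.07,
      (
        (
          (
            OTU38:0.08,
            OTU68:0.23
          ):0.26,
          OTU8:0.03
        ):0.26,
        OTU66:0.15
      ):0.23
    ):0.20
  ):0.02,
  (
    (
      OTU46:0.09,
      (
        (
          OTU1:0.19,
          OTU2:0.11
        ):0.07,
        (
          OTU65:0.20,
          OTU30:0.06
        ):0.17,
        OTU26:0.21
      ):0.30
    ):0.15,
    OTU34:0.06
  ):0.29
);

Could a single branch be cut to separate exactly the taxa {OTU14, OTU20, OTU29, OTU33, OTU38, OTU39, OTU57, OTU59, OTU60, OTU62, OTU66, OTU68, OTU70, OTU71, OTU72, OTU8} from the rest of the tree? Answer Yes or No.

Yes

The most recent common ancestor of these taxa subtends ((((OTU39,OTU20),(OTU14,(OTU72,OTU70))),(OTU29,(OTU62,OTU33)),((OTU59,OTU60),OTU71)),OTU57,(((OTU38,OTU68),OTU8),OTU66)).
That clade has exactly 16 tips — every listed taxon and nothing else — so the group is monophyletic.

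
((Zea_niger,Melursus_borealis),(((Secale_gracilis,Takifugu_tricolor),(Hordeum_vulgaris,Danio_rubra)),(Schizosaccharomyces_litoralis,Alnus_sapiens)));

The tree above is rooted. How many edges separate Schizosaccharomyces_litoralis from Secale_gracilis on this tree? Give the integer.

The MRCA of Schizosaccharomyces_litoralis and Secale_gracilis is the node subtending (((Secale_gracilis,Takifugu_tricolor),(Hordeum_vulgaris,Danio_rubra)),(Schizosaccharomyces_litoralis,Alnus_sapiens)).
From Schizosaccharomyces_litoralis up to that node: 2 branches. From Secale_gracilis up to the same node: 3 branches. Total: 2 + 3 = 5.

5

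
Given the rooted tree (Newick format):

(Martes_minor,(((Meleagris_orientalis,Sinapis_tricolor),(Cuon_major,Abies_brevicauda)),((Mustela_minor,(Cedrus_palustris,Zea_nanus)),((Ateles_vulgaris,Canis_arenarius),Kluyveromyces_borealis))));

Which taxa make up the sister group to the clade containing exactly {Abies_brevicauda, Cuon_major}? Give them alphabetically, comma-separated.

The clade containing exactly {Abies_brevicauda, Cuon_major} attaches to the tree at the node subtending ((Meleagris_orientalis,Sinapis_tricolor),(Cuon_major,Abies_brevicauda)).
The other lineage descending from that same node — the sister group — is (Meleagris_orientalis,Sinapis_tricolor); its 2 tips in alphabetical order are the answer.

Meleagris_orientalis, Sinapis_tricolor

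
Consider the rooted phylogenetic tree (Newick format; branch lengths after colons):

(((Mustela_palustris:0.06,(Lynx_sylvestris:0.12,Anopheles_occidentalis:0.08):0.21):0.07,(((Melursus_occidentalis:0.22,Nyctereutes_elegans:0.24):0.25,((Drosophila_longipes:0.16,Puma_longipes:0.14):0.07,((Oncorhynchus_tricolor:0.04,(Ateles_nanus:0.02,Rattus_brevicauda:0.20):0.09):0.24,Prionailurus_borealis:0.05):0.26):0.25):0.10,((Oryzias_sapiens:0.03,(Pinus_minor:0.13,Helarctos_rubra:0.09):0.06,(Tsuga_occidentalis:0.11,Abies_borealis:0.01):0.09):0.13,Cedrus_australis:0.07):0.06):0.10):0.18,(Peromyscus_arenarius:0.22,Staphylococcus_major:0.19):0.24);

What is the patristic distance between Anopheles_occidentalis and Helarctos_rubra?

The path runs Anopheles_occidentalis → … → MRCA → … → Helarctos_rubra; the MRCA is the node subtending ((Mustela_palustris,(Lynx_sylvestris,Anopheles_occidentalis)),(((Melursus_occidentalis,Nyctereutes_elegans),((Drosophila_longipes,Puma_longipes),((Oncorhynchus_tricolor,(Ateles_nanus,Rattus_brevicauda)),Prionailurus_borealis))),((Oryzias_sapiens,(Pinus_minor,Helarctos_rubra),(Tsuga_occidentalis,Abies_borealis)),Cedrus_australis))).
Branch lengths along that path: 0.08 + 0.21 + 0.07 + 0.10 + 0.06 + 0.13 + 0.06 + 0.09 = 0.80.

0.80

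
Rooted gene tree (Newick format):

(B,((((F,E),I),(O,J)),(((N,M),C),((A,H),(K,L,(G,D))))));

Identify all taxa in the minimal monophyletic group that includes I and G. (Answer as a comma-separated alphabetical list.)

Tracing I: it sits inside ((F,E),I).
Tracing G: it sits inside (G,D).
The smallest clade enclosing both is ((((F,E),I),(O,J)),(((N,M),C),((A,H),(K,L,(G,D))))); the answer is its 14 terminal taxa in alphabetical order.

A, C, D, E, F, G, H, I, J, K, L, M, N, O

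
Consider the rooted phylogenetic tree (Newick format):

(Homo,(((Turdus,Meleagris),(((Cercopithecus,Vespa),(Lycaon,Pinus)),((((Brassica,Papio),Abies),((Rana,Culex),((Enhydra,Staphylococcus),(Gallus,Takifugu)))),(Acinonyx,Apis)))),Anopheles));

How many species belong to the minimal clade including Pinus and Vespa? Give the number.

4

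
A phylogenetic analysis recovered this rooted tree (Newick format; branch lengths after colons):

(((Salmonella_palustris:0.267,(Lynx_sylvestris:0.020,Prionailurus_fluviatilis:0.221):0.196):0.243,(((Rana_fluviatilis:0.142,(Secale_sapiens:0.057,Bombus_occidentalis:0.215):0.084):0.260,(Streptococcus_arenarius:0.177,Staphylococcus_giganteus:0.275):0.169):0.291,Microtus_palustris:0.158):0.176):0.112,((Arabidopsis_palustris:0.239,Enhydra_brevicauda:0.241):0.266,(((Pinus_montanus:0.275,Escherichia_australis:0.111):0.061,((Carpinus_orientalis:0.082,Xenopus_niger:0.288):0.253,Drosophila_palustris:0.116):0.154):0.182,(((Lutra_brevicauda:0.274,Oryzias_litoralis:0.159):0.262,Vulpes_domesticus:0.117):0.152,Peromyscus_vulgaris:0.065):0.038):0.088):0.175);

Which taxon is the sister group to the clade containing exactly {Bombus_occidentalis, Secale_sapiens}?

The clade containing exactly {Bombus_occidentalis, Secale_sapiens} attaches to the tree at the node subtending (Rana_fluviatilis,(Secale_sapiens,Bombus_occidentalis)).
The other lineage descending from that same node — the sister group — is the single tip Rana_fluviatilis.

Rana_fluviatilis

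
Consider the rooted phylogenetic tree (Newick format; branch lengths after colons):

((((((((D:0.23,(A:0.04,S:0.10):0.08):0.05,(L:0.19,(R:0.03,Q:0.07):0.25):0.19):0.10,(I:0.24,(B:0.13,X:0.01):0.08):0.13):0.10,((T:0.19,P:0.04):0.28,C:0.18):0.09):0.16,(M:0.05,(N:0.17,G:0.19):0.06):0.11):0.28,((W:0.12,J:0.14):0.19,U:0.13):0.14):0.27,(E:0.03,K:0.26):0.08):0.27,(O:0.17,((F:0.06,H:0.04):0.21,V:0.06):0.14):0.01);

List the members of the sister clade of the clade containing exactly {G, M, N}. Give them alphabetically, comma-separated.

A, B, C, D, I, L, P, Q, R, S, T, X

The clade containing exactly {G, M, N} attaches to the tree at the node subtending (((((D,(A,S)),(L,(R,Q))),(I,(B,X))),((T,P),C)),(M,(N,G))).
The other lineage descending from that same node — the sister group — is ((((D,(A,S)),(L,(R,Q))),(I,(B,X))),((T,P),C)); its 12 tips in alphabetical order are the answer.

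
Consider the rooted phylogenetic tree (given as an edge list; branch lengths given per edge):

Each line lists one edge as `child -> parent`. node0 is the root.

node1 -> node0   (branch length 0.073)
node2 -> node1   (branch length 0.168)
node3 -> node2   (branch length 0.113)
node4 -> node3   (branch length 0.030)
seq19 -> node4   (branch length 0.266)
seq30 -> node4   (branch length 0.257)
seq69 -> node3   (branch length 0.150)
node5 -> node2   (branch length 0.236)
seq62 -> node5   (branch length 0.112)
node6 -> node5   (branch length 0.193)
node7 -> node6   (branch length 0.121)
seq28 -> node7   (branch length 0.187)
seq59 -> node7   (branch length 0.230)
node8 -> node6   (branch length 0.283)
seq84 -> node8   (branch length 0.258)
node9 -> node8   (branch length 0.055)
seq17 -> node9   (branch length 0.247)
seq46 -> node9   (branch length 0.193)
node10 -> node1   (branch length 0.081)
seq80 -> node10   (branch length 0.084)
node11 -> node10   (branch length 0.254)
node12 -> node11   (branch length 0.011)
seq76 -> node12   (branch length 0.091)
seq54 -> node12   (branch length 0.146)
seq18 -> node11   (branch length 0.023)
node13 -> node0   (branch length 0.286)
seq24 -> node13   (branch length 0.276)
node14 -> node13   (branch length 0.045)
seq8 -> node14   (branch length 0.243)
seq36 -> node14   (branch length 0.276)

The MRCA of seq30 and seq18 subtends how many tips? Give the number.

13

The MRCA of seq30 and seq18 is the node subtending ((((seq19,seq30),seq69),(seq62,((seq28,seq59),(seq84,(seq17,seq46))))),(seq80,((seq76,seq54),seq18))).
That clade contains 13 terminal taxa: seq17, seq18, seq19, seq28, seq30, seq46, seq54, seq59, seq62, seq69, seq76, seq80, seq84.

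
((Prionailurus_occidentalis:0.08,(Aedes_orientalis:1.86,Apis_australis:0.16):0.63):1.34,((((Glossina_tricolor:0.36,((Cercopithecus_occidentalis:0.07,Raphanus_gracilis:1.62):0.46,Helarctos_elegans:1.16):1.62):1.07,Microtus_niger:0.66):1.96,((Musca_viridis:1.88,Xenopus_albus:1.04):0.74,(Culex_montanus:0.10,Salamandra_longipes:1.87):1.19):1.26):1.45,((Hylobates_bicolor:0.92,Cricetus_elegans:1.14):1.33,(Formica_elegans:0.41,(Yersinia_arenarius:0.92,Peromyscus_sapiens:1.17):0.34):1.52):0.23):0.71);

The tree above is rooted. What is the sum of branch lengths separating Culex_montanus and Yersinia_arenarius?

The path runs Culex_montanus → … → MRCA → … → Yersinia_arenarius; the MRCA is the node subtending ((((Glossina_tricolor,((Cercopithecus_occidentalis,Raphanus_gracilis),Helarctos_elegans)),Microtus_niger),((Musca_viridis,Xenopus_albus),(Culex_montanus,Salamandra_longipes))),((Hylobates_bicolor,Cricetus_elegans),(Formica_elegans,(Yersinia_arenarius,Peromyscus_sapiens)))).
Branch lengths along that path: 0.10 + 1.19 + 1.26 + 1.45 + 0.23 + 1.52 + 0.34 + 0.92 = 7.01.

7.01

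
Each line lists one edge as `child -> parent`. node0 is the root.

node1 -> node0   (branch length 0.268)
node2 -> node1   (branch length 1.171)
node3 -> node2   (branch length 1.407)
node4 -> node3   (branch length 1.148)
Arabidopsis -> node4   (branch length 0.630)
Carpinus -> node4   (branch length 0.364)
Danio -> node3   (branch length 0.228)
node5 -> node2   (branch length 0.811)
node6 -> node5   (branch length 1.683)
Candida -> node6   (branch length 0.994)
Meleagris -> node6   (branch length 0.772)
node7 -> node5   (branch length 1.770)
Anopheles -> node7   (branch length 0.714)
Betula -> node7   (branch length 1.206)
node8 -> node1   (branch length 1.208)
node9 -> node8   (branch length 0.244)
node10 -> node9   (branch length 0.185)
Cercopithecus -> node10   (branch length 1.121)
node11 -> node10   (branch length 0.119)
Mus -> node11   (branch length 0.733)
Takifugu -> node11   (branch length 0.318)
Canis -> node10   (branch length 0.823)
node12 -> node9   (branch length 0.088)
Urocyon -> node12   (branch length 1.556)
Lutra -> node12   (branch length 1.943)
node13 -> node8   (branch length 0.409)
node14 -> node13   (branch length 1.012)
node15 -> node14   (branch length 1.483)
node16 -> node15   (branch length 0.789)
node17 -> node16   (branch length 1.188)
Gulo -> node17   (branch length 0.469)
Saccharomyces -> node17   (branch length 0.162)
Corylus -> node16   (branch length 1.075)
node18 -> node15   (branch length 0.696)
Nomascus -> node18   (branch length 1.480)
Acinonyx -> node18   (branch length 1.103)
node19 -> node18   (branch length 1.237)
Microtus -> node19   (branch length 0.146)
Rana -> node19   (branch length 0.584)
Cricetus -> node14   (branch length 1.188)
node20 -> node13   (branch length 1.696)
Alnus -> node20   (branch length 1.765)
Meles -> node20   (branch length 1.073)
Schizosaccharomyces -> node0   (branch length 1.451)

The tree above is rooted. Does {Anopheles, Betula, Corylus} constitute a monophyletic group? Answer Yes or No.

The MRCA of the listed taxa subtends ((((Arabidopsis,Carpinus),Danio),((Candida,Meleagris),(Anopheles,Betula))),(((Cercopithecus,(Mus,Takifugu),Canis),(Urocyon,Lutra)),(((((Gulo,Saccharomyces),Corylus),(Nomascus,Acinonyx,(Microtus,Rana))),Cricetus),(Alnus,Meles)))).
That clade also contains Acinonyx, Alnus, Arabidopsis, Candida, Canis, Carpinus, Cercopithecus, Cricetus, Danio, Gulo, Lutra, Meleagris, Meles, Microtus, Mus, Nomascus, Rana, Saccharomyces, Takifugu, Urocyon, which are not in the proposed group, so the group is not monophyletic.

No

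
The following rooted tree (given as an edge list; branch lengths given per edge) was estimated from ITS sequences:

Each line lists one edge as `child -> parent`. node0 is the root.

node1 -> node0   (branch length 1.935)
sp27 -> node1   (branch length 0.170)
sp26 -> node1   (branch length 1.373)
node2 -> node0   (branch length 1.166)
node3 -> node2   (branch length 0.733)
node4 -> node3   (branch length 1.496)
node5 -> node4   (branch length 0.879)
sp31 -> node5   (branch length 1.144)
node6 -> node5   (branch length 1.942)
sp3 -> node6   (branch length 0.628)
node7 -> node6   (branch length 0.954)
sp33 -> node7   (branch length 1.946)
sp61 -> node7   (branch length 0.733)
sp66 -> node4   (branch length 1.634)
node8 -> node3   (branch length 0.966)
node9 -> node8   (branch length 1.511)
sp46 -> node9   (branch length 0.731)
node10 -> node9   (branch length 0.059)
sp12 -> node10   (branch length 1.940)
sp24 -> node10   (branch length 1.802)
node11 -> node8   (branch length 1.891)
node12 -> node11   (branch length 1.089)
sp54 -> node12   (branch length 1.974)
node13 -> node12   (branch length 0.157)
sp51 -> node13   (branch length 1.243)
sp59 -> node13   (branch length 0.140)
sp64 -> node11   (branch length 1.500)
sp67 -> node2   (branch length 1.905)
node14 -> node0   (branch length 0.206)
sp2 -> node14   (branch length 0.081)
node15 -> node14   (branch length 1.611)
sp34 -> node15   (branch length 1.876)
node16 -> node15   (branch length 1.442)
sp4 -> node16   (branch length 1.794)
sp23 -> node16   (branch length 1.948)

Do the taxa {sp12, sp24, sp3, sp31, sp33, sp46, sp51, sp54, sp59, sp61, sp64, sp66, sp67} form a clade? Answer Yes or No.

The most recent common ancestor of these taxa subtends ((((sp31,(sp3,(sp33,sp61))),sp66),((sp46,(sp12,sp24)),((sp54,(sp51,sp59)),sp64))),sp67).
That clade has exactly 13 tips — every listed taxon and nothing else — so the group is monophyletic.

Yes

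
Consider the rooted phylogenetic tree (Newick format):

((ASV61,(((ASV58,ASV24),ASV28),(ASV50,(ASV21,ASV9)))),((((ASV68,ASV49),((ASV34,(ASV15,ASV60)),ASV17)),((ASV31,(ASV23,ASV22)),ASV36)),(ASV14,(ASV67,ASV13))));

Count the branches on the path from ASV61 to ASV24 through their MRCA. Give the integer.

The MRCA of ASV61 and ASV24 is the node subtending (ASV61,(((ASV58,ASV24),ASV28),(ASV50,(ASV21,ASV9)))).
From ASV61 up to that node: 1 branch. From ASV24 up to the same node: 4 branches. Total: 1 + 4 = 5.

5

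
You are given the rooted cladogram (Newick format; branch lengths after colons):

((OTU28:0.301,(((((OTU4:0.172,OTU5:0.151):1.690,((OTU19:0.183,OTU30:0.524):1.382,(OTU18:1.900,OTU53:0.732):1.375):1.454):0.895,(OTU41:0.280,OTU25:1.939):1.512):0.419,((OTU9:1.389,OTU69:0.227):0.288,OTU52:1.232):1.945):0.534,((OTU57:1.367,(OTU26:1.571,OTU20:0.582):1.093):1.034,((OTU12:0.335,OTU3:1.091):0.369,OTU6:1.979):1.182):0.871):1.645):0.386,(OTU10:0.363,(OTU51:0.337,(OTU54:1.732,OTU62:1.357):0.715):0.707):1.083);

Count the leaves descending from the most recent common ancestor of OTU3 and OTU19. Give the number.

17

The MRCA of OTU3 and OTU19 is the node subtending (((((OTU4,OTU5),((OTU19,OTU30),(OTU18,OTU53))),(OTU41,OTU25)),((OTU9,OTU69),OTU52)),((OTU57,(OTU26,OTU20)),((OTU12,OTU3),OTU6))).
That clade contains 17 terminal taxa: OTU12, OTU18, OTU19, OTU20, OTU25, OTU26, OTU3, OTU30, OTU4, OTU41, OTU5, OTU52, OTU53, OTU57, OTU6, OTU69, OTU9.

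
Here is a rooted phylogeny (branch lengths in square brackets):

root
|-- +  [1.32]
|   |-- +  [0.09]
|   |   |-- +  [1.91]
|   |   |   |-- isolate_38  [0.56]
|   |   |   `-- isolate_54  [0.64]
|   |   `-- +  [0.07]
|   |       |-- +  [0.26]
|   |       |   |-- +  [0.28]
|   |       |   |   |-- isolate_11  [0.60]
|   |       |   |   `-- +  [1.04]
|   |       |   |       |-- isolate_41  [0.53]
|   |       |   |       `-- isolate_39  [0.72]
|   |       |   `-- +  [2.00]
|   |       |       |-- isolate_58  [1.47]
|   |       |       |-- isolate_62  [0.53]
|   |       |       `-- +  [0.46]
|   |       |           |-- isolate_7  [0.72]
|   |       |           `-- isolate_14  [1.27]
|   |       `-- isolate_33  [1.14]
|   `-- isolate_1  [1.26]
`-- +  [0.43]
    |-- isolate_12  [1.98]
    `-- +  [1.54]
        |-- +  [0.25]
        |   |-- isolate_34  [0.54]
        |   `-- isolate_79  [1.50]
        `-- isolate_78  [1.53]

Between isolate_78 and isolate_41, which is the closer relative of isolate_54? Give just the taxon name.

isolate_41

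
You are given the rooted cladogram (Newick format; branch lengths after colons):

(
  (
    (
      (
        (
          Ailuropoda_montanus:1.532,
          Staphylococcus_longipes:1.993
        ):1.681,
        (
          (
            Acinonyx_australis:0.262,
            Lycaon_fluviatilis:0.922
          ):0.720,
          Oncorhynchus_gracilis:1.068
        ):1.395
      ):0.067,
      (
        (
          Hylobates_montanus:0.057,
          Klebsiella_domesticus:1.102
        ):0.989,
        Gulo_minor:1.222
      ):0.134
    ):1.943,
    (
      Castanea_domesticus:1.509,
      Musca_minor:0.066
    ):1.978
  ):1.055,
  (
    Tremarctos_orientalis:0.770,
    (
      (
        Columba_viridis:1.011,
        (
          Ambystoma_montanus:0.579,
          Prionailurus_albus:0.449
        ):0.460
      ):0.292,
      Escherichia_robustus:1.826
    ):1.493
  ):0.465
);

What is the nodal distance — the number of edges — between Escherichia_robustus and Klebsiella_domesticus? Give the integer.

The MRCA of Escherichia_robustus and Klebsiella_domesticus is the root of the tree.
From Escherichia_robustus up to that node: 3 branches. From Klebsiella_domesticus up to the same node: 5 branches. Total: 3 + 5 = 8.

8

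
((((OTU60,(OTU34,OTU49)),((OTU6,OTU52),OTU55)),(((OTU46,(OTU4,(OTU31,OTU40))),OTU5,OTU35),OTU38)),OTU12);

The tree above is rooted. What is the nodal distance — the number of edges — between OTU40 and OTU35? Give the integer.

The MRCA of OTU40 and OTU35 is the node subtending ((OTU46,(OTU4,(OTU31,OTU40))),OTU5,OTU35).
From OTU40 up to that node: 4 branches. From OTU35 up to the same node: 1 branch. Total: 4 + 1 = 5.

5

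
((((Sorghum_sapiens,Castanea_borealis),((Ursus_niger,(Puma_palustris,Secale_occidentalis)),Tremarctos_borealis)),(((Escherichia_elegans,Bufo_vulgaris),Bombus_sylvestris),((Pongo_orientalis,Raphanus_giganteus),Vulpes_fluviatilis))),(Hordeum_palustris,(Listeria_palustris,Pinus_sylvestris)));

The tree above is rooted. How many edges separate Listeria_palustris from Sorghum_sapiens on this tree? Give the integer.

7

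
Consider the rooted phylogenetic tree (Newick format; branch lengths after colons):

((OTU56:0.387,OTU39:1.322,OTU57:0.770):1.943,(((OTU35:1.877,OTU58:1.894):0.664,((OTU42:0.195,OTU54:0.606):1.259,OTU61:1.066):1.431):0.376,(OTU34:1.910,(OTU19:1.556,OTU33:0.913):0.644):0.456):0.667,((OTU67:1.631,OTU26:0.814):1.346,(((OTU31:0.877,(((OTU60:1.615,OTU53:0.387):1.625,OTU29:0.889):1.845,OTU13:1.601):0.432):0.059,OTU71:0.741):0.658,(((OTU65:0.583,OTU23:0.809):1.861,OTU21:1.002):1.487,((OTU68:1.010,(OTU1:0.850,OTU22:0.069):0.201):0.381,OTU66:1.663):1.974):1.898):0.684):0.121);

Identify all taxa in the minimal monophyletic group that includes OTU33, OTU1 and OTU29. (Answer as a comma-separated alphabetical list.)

Tracing OTU33: it sits inside (OTU19,OTU33).
Tracing OTU1: it sits inside (OTU1,OTU22).
Tracing OTU29: it sits inside ((OTU60,OTU53),OTU29).
The smallest clade enclosing all 3 is the whole tree (their MRCA is the root), so the answer is all 26 tips in alphabetical order.

OTU1, OTU13, OTU19, OTU21, OTU22, OTU23, OTU26, OTU29, OTU31, OTU33, OTU34, OTU35, OTU39, OTU42, OTU53, OTU54, OTU56, OTU57, OTU58, OTU60, OTU61, OTU65, OTU66, OTU67, OTU68, OTU71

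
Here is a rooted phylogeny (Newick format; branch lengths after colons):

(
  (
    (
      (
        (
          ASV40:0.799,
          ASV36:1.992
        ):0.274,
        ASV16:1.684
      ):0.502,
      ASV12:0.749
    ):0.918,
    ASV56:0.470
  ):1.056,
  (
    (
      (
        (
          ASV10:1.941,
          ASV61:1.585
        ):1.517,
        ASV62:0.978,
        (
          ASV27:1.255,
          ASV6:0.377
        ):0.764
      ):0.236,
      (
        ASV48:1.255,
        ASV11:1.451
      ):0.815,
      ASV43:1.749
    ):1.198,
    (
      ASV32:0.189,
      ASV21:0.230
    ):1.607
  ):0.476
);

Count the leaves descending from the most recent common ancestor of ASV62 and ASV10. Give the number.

The MRCA of ASV62 and ASV10 is the node subtending ((ASV10,ASV61),ASV62,(ASV27,ASV6)).
That clade contains 5 terminal taxa: ASV10, ASV27, ASV6, ASV61, ASV62.

5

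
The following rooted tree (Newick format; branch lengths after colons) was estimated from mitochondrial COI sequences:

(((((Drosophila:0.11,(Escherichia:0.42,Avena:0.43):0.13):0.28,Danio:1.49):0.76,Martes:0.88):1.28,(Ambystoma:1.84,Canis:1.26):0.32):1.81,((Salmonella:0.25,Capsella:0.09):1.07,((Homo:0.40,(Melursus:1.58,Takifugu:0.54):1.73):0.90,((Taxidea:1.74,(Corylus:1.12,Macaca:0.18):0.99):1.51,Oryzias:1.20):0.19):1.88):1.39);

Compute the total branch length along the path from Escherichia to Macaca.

10.82

The path runs Escherichia → … → MRCA → … → Macaca; the MRCA is the root of the tree.
Branch lengths along that path: 0.42 + 0.13 + 0.28 + 0.76 + 1.28 + 1.81 + 1.39 + 1.88 + 0.19 + 1.51 + 0.99 + 0.18 = 10.82.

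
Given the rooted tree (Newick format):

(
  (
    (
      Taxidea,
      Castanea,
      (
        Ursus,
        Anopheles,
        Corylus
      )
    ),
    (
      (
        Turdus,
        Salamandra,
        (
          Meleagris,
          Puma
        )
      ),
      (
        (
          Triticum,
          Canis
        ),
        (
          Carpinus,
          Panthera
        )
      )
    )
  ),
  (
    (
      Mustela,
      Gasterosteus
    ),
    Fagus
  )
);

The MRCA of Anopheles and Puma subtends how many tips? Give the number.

The MRCA of Anopheles and Puma is the node subtending ((Taxidea,Castanea,(Ursus,Anopheles,Corylus)),((Turdus,Salamandra,(Meleagris,Puma)),((Triticum,Canis),(Carpinus,Panthera)))).
That clade contains 13 terminal taxa: Anopheles, Canis, Carpinus, Castanea, Corylus, Meleagris, Panthera, Puma, Salamandra, Taxidea, Triticum, Turdus, Ursus.

13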